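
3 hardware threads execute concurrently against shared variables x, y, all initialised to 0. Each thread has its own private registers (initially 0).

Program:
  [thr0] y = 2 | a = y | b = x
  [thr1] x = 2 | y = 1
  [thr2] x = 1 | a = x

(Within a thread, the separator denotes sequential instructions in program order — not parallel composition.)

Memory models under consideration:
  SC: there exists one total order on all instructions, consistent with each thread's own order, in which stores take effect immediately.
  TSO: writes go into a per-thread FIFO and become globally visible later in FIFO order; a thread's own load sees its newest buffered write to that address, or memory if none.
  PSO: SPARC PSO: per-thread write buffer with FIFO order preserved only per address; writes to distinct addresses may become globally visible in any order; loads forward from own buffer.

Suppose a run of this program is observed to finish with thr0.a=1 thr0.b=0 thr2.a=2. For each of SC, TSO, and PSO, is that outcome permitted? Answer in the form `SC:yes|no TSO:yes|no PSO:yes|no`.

SC:no TSO:no PSO:yes

outcome vector order: (thr0.a,thr0.b,thr2.a)
SC: 9 outcomes — {<1 1 1>; <1 2 1>; <1 2 2>; <2 0 1>; <2 0 2>; <2 1 1>; <2 1 2>; <2 2 1>; <2 2 2>}
TSO: 9 outcomes — {<1 1 1>; <1 2 1>; <1 2 2>; <2 0 1>; <2 0 2>; <2 1 1>; <2 1 2>; <2 2 1>; <2 2 2>}
PSO: 12 outcomes — {<1 0 1>; <1 0 2>; <1 1 1>; <1 1 2>; <1 2 1>; <1 2 2>; <2 0 1>; <2 0 2>; <2 1 1>; <2 1 2>; <2 2 1>; <2 2 2>}
target <1 0 2> ∈ {PSO}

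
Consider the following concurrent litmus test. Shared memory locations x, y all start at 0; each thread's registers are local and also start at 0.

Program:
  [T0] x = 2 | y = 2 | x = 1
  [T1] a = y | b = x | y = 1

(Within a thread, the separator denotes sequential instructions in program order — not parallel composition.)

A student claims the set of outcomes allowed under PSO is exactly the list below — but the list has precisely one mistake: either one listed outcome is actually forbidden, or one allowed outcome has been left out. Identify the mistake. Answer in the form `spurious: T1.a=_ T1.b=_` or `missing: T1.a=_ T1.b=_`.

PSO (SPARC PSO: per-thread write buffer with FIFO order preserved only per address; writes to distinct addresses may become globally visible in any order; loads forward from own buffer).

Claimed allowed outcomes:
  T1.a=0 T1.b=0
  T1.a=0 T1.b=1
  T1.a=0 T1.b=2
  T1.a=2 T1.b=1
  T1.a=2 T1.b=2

missing: T1.a=2 T1.b=0

outcome vector order: (T1.a,T1.b)
[PSO] allowed = {00; 01; 02; 20; 21; 22}
PSO∖claimed = {20}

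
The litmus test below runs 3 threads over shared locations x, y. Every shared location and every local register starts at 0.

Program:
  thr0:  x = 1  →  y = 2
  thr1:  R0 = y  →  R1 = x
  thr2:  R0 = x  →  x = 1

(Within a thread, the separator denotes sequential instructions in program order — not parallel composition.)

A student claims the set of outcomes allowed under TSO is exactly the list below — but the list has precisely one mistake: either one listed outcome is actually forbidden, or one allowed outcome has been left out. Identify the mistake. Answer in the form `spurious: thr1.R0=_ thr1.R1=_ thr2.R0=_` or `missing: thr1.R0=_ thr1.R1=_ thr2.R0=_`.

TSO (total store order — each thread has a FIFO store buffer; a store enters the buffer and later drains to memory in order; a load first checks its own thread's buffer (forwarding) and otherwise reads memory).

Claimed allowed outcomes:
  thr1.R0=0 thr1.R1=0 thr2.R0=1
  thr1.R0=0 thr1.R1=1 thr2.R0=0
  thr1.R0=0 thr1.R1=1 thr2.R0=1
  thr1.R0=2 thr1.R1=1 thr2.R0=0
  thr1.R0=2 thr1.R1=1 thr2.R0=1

missing: thr1.R0=0 thr1.R1=0 thr2.R0=0

outcome vector order: (thr1.R0,thr1.R1,thr2.R0)
[TSO] allowed = {(0,0,0); (0,0,1); (0,1,0); (0,1,1); (2,1,0); (2,1,1)}
TSO∖claimed = {(0,0,0)}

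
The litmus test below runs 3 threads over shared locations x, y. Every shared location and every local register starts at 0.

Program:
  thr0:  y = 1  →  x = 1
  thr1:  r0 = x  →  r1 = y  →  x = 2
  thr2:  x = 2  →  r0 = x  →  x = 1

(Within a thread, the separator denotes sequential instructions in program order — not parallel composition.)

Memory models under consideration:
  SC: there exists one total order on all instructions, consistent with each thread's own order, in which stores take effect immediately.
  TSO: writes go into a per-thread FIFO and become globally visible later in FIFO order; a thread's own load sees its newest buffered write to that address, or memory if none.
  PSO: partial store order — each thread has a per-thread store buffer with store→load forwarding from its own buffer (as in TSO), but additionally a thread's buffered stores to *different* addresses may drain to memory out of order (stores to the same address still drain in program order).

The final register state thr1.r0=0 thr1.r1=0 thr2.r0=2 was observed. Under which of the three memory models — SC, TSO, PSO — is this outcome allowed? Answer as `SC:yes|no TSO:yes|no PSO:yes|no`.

SC:yes TSO:yes PSO:yes

outcome vector order: (thr1.r0,thr1.r1,thr2.r0)
SC: 11 outcomes — {<0 0 1>; <0 0 2>; <0 1 1>; <0 1 2>; <1 0 2>; <1 1 1>; <1 1 2>; <2 0 1>; <2 0 2>; <2 1 1>; <2 1 2>}
TSO: 11 outcomes — {<0 0 1>; <0 0 2>; <0 1 1>; <0 1 2>; <1 0 2>; <1 1 1>; <1 1 2>; <2 0 1>; <2 0 2>; <2 1 1>; <2 1 2>}
PSO: 12 outcomes — {<0 0 1>; <0 0 2>; <0 1 1>; <0 1 2>; <1 0 1>; <1 0 2>; <1 1 1>; <1 1 2>; <2 0 1>; <2 0 2>; <2 1 1>; <2 1 2>}
target <0 0 2> ∈ {SC,TSO,PSO}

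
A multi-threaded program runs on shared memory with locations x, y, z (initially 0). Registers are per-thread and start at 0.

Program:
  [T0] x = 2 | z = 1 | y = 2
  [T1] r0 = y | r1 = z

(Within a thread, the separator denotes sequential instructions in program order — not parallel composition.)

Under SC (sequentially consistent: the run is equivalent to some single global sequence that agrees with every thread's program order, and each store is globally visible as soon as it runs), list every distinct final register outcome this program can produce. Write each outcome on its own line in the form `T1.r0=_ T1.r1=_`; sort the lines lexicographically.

T1.r0=0 T1.r1=0
T1.r0=0 T1.r1=1
T1.r0=2 T1.r1=1

outcome vector order: (T1.r0,T1.r1)
|SC outcomes| = 3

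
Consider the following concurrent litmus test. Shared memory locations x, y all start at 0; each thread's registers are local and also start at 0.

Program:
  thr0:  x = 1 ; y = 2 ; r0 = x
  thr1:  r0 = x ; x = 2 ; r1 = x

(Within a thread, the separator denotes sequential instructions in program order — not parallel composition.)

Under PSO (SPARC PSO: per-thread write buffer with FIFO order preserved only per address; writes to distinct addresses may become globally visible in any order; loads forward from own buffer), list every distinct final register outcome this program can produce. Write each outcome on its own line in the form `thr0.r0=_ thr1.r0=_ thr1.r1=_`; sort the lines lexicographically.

outcome vector order: (thr0.r0,thr1.r0,thr1.r1)
|PSO outcomes| = 5

thr0.r0=1 thr1.r0=0 thr1.r1=1
thr0.r0=1 thr1.r0=0 thr1.r1=2
thr0.r0=1 thr1.r0=1 thr1.r1=2
thr0.r0=2 thr1.r0=0 thr1.r1=2
thr0.r0=2 thr1.r0=1 thr1.r1=2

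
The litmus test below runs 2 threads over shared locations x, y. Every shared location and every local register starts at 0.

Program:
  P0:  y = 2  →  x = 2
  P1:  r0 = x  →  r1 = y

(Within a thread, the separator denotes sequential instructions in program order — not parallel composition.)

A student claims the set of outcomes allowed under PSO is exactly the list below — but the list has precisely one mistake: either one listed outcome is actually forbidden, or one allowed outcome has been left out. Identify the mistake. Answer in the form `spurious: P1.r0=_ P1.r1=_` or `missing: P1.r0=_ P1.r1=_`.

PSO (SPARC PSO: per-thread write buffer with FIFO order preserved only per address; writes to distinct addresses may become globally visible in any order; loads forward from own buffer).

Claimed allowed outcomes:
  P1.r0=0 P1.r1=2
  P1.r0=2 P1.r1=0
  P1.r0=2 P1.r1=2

missing: P1.r0=0 P1.r1=0

outcome vector order: (P1.r0,P1.r1)
PSO (4): 0/0, 0/2, 2/0, 2/2
PSO∖claimed = {0/0}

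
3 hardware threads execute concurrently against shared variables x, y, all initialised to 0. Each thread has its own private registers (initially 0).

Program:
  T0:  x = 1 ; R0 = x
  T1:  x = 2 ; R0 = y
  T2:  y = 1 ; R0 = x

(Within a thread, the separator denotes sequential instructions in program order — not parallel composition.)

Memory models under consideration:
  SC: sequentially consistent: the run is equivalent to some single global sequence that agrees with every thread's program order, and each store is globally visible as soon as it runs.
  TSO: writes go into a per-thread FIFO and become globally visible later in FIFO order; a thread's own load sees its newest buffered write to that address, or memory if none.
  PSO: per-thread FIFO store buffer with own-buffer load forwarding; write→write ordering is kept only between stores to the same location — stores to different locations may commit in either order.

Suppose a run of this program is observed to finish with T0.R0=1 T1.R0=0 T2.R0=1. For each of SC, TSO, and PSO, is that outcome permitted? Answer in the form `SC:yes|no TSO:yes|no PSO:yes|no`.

SC:yes TSO:yes PSO:yes

outcome vector order: (T0.R0,T1.R0,T2.R0)
under SC → 101; 102; 110; 111; 112; 202; 210; 211; 212
under TSO → 100; 101; 102; 110; 111; 112; 200; 201; 202; 210; 211; 212
under PSO → 100; 101; 102; 110; 111; 112; 200; 201; 202; 210; 211; 212
target 101 ∈ {SC,TSO,PSO}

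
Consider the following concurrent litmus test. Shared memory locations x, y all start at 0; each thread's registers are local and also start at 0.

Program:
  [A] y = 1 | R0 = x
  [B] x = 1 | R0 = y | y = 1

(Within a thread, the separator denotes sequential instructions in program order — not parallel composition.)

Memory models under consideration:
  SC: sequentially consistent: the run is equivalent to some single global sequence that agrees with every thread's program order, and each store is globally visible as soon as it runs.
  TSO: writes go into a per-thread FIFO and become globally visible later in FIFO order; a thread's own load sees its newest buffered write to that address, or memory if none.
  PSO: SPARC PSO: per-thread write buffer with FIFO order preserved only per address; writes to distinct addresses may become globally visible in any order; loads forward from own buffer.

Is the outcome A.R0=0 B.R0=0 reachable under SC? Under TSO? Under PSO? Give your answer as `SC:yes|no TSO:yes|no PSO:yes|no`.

outcome vector order: (A.R0,B.R0)
SC: 3 outcomes — {01; 10; 11}
TSO: 4 outcomes — {00; 01; 10; 11}
PSO: 4 outcomes — {00; 01; 10; 11}
target 00 ∈ {TSO,PSO}

SC:no TSO:yes PSO:yes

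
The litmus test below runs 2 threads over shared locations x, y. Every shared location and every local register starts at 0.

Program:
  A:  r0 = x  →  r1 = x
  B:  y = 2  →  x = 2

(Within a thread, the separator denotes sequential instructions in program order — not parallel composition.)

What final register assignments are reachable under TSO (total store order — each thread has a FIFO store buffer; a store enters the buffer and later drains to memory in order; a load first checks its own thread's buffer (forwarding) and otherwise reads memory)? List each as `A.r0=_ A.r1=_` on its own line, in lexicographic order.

outcome vector order: (A.r0,A.r1)
|TSO outcomes| = 3

A.r0=0 A.r1=0
A.r0=0 A.r1=2
A.r0=2 A.r1=2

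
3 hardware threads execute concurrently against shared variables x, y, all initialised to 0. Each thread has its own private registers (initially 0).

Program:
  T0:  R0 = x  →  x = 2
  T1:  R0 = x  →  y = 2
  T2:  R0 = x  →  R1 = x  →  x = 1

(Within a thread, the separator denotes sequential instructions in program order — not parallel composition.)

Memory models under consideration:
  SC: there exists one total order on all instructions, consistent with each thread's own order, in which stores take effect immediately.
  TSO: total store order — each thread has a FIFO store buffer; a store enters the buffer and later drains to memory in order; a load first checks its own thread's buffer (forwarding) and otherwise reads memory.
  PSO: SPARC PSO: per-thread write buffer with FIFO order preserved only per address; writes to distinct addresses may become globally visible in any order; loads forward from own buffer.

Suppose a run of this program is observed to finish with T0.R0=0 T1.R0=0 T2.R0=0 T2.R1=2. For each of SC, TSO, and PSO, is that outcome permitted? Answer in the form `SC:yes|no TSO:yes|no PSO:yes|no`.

outcome vector order: (T0.R0,T1.R0,T2.R0,T2.R1)
SC (12): 0/0/0/0; 0/0/0/2; 0/0/2/2; 0/1/0/0; 0/1/0/2; 0/1/2/2; 0/2/0/0; 0/2/0/2; 0/2/2/2; 1/0/0/0; 1/1/0/0; 1/2/0/0
TSO (12): 0/0/0/0; 0/0/0/2; 0/0/2/2; 0/1/0/0; 0/1/0/2; 0/1/2/2; 0/2/0/0; 0/2/0/2; 0/2/2/2; 1/0/0/0; 1/1/0/0; 1/2/0/0
PSO (12): 0/0/0/0; 0/0/0/2; 0/0/2/2; 0/1/0/0; 0/1/0/2; 0/1/2/2; 0/2/0/0; 0/2/0/2; 0/2/2/2; 1/0/0/0; 1/1/0/0; 1/2/0/0
target 0/0/0/2 ∈ {SC,TSO,PSO}

SC:yes TSO:yes PSO:yes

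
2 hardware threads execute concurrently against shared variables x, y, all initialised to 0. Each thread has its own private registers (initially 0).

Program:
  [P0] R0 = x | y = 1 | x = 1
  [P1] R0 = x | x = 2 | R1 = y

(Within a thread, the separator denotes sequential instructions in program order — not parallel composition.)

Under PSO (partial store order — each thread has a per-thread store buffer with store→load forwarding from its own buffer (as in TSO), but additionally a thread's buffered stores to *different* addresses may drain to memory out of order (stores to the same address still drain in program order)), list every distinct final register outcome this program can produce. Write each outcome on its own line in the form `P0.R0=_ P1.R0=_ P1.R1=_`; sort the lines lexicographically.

outcome vector order: (P0.R0,P1.R0,P1.R1)
|PSO outcomes| = 6

P0.R0=0 P1.R0=0 P1.R1=0
P0.R0=0 P1.R0=0 P1.R1=1
P0.R0=0 P1.R0=1 P1.R1=0
P0.R0=0 P1.R0=1 P1.R1=1
P0.R0=2 P1.R0=0 P1.R1=0
P0.R0=2 P1.R0=0 P1.R1=1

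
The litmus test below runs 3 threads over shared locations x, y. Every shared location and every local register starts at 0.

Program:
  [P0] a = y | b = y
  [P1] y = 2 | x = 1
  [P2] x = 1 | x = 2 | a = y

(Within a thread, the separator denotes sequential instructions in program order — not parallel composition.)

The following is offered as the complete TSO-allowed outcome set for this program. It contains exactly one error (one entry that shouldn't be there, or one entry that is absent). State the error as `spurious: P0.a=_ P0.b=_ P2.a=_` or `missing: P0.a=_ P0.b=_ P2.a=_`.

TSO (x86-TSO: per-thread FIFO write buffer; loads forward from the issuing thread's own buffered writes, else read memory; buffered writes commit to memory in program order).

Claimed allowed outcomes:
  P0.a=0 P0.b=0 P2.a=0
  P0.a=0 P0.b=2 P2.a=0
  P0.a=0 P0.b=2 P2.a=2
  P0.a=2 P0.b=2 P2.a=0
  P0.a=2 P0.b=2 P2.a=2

missing: P0.a=0 P0.b=0 P2.a=2

outcome vector order: (P0.a,P0.b,P2.a)
TSO: 6 outcomes — {0/0/0; 0/0/2; 0/2/0; 0/2/2; 2/2/0; 2/2/2}
TSO∖claimed = {0/0/2}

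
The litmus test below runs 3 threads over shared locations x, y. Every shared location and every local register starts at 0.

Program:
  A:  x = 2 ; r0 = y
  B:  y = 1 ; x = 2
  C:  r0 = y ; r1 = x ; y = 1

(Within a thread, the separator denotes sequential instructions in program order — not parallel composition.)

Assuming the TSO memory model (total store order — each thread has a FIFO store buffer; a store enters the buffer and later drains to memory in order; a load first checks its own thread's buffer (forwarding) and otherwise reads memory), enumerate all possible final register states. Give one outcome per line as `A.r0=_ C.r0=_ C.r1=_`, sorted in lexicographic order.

outcome vector order: (A.r0,C.r0,C.r1)
|TSO outcomes| = 8

A.r0=0 C.r0=0 C.r1=0
A.r0=0 C.r0=0 C.r1=2
A.r0=0 C.r0=1 C.r1=0
A.r0=0 C.r0=1 C.r1=2
A.r0=1 C.r0=0 C.r1=0
A.r0=1 C.r0=0 C.r1=2
A.r0=1 C.r0=1 C.r1=0
A.r0=1 C.r0=1 C.r1=2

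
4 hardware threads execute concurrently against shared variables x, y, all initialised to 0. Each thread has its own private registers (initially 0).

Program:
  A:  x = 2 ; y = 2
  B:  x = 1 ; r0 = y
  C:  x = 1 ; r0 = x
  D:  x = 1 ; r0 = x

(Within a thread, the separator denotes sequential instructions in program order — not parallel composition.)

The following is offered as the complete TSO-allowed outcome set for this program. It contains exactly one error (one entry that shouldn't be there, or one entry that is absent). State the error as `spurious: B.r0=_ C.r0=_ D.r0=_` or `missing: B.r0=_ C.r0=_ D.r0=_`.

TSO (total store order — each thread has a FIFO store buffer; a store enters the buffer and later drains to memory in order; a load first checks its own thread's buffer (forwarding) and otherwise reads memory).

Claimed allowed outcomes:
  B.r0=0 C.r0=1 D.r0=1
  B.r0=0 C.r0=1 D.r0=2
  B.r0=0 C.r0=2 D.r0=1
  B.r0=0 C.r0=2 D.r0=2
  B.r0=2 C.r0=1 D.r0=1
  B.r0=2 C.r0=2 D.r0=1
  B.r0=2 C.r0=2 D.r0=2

outcome vector order: (B.r0,C.r0,D.r0)
[TSO] allowed = {0/1/1; 0/1/2; 0/2/1; 0/2/2; 2/1/1; 2/1/2; 2/2/1; 2/2/2}
TSO∖claimed = {2/1/2}

missing: B.r0=2 C.r0=1 D.r0=2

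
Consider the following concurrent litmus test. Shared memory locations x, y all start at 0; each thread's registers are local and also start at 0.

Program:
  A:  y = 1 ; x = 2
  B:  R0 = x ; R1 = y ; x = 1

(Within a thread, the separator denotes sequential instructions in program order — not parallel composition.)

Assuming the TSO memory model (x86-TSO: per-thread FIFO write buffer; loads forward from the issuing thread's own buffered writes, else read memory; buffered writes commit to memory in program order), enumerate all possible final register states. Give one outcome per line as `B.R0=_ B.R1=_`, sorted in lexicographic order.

B.R0=0 B.R1=0
B.R0=0 B.R1=1
B.R0=2 B.R1=1

outcome vector order: (B.R0,B.R1)
|TSO outcomes| = 3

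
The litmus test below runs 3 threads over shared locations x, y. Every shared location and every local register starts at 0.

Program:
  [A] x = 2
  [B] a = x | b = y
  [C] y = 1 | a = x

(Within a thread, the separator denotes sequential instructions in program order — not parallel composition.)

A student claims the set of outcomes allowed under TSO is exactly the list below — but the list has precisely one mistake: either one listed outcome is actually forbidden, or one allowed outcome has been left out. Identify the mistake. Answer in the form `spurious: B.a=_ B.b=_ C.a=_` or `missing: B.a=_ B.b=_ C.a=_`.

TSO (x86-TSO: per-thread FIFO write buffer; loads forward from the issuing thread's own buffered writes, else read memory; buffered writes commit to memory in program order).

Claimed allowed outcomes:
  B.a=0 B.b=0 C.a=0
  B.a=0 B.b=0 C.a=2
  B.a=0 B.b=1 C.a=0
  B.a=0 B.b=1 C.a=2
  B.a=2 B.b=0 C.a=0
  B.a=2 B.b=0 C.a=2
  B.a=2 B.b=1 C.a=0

missing: B.a=2 B.b=1 C.a=2

outcome vector order: (B.a,B.b,C.a)
under TSO → 0/0/0, 0/0/2, 0/1/0, 0/1/2, 2/0/0, 2/0/2, 2/1/0, 2/1/2
TSO∖claimed = {2/1/2}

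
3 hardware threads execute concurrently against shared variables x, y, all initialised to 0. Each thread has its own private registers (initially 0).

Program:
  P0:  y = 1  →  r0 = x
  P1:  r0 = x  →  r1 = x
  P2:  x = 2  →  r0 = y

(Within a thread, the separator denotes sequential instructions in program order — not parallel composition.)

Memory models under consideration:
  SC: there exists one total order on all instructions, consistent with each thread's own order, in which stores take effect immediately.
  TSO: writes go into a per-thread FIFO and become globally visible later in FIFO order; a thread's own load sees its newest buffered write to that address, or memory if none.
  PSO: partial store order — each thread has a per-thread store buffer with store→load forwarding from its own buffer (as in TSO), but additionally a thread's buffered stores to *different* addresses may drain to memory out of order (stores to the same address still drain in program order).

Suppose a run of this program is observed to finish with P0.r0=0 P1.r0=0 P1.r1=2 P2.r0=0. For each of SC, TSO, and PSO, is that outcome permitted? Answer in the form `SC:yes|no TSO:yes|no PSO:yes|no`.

SC:no TSO:yes PSO:yes

outcome vector order: (P0.r0,P1.r0,P1.r1,P2.r0)
SC: 9 outcomes — {0001 0021 0221 2000 2001 2020 2021 2220 2221}
TSO: 12 outcomes — {0000 0001 0020 0021 0220 0221 2000 2001 2020 2021 2220 2221}
PSO: 12 outcomes — {0000 0001 0020 0021 0220 0221 2000 2001 2020 2021 2220 2221}
target 0020 ∈ {TSO,PSO}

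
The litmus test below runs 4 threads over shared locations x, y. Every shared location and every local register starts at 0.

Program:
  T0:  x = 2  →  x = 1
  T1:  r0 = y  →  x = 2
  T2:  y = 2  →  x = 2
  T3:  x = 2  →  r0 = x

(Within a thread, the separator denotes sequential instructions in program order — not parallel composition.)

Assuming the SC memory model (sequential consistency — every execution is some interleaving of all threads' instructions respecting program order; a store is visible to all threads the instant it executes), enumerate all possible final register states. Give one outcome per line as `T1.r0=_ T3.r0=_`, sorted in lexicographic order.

T1.r0=0 T3.r0=1
T1.r0=0 T3.r0=2
T1.r0=2 T3.r0=1
T1.r0=2 T3.r0=2

outcome vector order: (T1.r0,T3.r0)
|SC outcomes| = 4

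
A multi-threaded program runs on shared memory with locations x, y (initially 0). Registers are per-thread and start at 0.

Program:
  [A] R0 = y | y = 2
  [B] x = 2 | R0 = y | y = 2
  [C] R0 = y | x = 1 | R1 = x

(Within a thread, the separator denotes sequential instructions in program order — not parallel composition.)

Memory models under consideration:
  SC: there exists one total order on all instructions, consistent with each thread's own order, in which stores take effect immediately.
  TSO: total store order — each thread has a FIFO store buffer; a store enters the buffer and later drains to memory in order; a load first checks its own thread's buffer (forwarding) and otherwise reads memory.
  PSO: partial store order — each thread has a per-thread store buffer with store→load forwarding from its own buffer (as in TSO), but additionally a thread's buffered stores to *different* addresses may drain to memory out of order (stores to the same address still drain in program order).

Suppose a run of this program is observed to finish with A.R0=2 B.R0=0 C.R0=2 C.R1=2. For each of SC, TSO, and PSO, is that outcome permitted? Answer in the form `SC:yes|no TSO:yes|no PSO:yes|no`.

outcome vector order: (A.R0,B.R0,C.R0,C.R1)
[SC] allowed = {(0,0,0,1) (0,0,0,2) (0,0,2,1) (0,2,0,1) (0,2,0,2) (0,2,2,1) (0,2,2,2) (2,0,0,1) (2,0,0,2) (2,0,2,1)}
[TSO] allowed = {(0,0,0,1) (0,0,0,2) (0,0,2,1) (0,0,2,2) (0,2,0,1) (0,2,0,2) (0,2,2,1) (0,2,2,2) (2,0,0,1) (2,0,0,2) (2,0,2,1)}
[PSO] allowed = {(0,0,0,1) (0,0,0,2) (0,0,2,1) (0,0,2,2) (0,2,0,1) (0,2,0,2) (0,2,2,1) (0,2,2,2) (2,0,0,1) (2,0,0,2) (2,0,2,1) (2,0,2,2)}
target (2,0,2,2) ∈ {PSO}

SC:no TSO:no PSO:yes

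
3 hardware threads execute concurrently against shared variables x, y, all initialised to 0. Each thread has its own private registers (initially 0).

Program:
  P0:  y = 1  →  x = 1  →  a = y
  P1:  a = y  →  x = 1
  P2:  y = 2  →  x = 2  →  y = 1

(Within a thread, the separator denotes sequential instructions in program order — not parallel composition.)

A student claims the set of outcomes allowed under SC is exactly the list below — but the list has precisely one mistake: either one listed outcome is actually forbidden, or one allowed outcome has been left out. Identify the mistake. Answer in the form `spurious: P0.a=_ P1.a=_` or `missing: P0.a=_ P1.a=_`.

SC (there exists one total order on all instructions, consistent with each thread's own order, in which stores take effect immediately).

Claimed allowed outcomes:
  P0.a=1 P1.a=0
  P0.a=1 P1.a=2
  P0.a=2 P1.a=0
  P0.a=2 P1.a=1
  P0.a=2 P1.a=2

missing: P0.a=1 P1.a=1

outcome vector order: (P0.a,P1.a)
[SC] allowed = {<1 0>, <1 1>, <1 2>, <2 0>, <2 1>, <2 2>}
SC∖claimed = {<1 1>}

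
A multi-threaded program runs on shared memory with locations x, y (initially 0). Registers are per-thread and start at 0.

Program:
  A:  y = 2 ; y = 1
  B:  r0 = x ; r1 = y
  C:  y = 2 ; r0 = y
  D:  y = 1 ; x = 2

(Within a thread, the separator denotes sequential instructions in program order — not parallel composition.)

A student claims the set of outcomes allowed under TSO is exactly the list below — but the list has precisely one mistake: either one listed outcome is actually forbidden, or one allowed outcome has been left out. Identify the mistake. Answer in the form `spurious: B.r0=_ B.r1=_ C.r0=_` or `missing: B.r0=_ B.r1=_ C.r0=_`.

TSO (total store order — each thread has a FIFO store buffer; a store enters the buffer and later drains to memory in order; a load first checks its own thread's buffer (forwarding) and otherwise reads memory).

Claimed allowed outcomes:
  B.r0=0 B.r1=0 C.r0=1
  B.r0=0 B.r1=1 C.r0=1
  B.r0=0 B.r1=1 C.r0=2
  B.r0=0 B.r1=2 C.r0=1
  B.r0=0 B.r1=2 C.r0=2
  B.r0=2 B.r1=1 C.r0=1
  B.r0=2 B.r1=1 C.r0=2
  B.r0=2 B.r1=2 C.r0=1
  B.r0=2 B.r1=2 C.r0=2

outcome vector order: (B.r0,B.r1,C.r0)
under TSO → (0,0,1), (0,0,2), (0,1,1), (0,1,2), (0,2,1), (0,2,2), (2,1,1), (2,1,2), (2,2,1), (2,2,2)
TSO∖claimed = {(0,0,2)}

missing: B.r0=0 B.r1=0 C.r0=2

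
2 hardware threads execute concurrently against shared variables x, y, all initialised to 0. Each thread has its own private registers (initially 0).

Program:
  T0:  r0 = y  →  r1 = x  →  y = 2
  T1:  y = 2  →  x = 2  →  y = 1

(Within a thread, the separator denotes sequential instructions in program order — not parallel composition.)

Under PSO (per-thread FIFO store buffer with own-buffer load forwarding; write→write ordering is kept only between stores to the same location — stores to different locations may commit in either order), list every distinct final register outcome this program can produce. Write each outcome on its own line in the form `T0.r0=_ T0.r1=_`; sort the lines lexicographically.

outcome vector order: (T0.r0,T0.r1)
|PSO outcomes| = 6

T0.r0=0 T0.r1=0
T0.r0=0 T0.r1=2
T0.r0=1 T0.r1=0
T0.r0=1 T0.r1=2
T0.r0=2 T0.r1=0
T0.r0=2 T0.r1=2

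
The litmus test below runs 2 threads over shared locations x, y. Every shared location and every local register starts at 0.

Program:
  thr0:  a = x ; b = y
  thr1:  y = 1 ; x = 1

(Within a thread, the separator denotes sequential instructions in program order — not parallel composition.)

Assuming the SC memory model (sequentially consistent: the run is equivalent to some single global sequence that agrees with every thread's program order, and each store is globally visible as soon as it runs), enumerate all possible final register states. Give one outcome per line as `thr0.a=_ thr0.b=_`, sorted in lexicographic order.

thr0.a=0 thr0.b=0
thr0.a=0 thr0.b=1
thr0.a=1 thr0.b=1

outcome vector order: (thr0.a,thr0.b)
|SC outcomes| = 3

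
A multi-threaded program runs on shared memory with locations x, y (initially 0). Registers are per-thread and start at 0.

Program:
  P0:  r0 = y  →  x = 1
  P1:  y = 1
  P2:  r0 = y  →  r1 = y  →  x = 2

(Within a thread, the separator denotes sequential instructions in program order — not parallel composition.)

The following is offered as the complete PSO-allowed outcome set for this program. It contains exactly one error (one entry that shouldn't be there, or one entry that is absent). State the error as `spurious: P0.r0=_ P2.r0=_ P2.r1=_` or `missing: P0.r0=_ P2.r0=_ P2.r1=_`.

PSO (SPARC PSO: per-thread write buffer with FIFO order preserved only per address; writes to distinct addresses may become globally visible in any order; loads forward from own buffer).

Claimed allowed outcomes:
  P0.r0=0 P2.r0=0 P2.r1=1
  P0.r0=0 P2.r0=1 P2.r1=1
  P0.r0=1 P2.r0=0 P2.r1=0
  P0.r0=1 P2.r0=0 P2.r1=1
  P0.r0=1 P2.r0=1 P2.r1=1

missing: P0.r0=0 P2.r0=0 P2.r1=0

outcome vector order: (P0.r0,P2.r0,P2.r1)
PSO: 6 outcomes — {(0,0,0), (0,0,1), (0,1,1), (1,0,0), (1,0,1), (1,1,1)}
PSO∖claimed = {(0,0,0)}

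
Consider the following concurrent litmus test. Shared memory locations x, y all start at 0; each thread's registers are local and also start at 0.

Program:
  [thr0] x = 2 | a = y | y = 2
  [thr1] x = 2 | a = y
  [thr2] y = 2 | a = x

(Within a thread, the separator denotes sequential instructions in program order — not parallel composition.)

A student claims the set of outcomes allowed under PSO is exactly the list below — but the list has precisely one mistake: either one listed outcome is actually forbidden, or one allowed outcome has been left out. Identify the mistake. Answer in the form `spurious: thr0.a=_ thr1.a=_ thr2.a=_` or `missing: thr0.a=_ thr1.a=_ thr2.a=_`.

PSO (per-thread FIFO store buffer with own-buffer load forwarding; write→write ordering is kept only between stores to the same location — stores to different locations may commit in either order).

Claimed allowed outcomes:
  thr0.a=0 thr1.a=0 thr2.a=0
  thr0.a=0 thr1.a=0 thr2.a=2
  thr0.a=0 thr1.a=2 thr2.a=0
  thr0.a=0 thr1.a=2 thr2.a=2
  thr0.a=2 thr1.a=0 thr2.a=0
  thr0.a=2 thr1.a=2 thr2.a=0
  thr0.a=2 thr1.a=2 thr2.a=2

outcome vector order: (thr0.a,thr1.a,thr2.a)
under PSO → 000 002 020 022 200 202 220 222
PSO∖claimed = {202}

missing: thr0.a=2 thr1.a=0 thr2.a=2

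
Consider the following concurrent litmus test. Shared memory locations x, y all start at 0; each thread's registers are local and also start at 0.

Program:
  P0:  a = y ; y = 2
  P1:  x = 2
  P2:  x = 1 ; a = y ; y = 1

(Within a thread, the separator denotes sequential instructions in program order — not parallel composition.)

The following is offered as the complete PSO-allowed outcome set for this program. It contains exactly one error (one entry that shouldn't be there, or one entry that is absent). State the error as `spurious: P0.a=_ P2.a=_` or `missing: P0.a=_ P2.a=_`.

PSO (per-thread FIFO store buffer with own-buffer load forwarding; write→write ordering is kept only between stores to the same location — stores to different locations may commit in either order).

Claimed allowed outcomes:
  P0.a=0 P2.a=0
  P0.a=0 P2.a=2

missing: P0.a=1 P2.a=0

outcome vector order: (P0.a,P2.a)
[PSO] allowed = {(0,0), (0,2), (1,0)}
PSO∖claimed = {(1,0)}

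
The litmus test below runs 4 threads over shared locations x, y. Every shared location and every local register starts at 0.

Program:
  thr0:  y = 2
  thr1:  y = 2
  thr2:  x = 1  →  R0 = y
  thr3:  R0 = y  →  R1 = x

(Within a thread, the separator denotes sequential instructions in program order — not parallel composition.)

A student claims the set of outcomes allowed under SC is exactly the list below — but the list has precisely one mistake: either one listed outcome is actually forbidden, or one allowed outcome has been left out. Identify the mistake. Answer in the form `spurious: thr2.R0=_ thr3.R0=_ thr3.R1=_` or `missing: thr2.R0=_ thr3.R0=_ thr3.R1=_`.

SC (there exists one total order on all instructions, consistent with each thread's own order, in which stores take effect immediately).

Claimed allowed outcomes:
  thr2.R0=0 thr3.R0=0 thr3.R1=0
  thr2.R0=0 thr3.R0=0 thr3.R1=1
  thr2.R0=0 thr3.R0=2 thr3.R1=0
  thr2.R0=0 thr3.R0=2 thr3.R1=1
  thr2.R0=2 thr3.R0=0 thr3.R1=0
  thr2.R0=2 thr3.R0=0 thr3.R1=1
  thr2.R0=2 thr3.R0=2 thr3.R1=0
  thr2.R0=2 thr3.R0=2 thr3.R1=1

outcome vector order: (thr2.R0,thr3.R0,thr3.R1)
under SC → (0,0,0) (0,0,1) (0,2,1) (2,0,0) (2,0,1) (2,2,0) (2,2,1)
claimed∖SC = {(0,2,0)}

spurious: thr2.R0=0 thr3.R0=2 thr3.R1=0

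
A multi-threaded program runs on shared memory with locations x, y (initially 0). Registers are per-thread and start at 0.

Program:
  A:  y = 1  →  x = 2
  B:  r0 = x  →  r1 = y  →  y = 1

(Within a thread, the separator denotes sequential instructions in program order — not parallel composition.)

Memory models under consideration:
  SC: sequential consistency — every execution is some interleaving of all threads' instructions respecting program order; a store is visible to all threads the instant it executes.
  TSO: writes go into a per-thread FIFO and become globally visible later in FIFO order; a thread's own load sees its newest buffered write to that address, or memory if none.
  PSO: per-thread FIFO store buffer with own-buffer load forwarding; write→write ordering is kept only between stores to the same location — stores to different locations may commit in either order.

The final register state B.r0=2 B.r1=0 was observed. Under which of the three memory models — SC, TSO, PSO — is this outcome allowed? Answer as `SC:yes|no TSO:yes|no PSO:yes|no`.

SC:no TSO:no PSO:yes

outcome vector order: (B.r0,B.r1)
[SC] allowed = {00; 01; 21}
[TSO] allowed = {00; 01; 21}
[PSO] allowed = {00; 01; 20; 21}
target 20 ∈ {PSO}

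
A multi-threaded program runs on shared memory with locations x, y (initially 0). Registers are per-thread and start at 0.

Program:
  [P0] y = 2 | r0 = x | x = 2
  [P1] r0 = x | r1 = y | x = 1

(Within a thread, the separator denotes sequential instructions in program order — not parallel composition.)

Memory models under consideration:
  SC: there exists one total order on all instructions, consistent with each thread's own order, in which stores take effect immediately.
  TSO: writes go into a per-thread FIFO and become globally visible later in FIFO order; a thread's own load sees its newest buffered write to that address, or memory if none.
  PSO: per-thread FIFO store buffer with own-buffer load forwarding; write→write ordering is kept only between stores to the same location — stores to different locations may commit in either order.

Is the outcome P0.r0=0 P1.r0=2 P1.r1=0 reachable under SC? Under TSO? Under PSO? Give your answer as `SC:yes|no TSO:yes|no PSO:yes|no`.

SC:no TSO:no PSO:yes

outcome vector order: (P0.r0,P1.r0,P1.r1)
[SC] allowed = {(0,0,0); (0,0,2); (0,2,2); (1,0,0); (1,0,2)}
[TSO] allowed = {(0,0,0); (0,0,2); (0,2,2); (1,0,0); (1,0,2)}
[PSO] allowed = {(0,0,0); (0,0,2); (0,2,0); (0,2,2); (1,0,0); (1,0,2)}
target (0,2,0) ∈ {PSO}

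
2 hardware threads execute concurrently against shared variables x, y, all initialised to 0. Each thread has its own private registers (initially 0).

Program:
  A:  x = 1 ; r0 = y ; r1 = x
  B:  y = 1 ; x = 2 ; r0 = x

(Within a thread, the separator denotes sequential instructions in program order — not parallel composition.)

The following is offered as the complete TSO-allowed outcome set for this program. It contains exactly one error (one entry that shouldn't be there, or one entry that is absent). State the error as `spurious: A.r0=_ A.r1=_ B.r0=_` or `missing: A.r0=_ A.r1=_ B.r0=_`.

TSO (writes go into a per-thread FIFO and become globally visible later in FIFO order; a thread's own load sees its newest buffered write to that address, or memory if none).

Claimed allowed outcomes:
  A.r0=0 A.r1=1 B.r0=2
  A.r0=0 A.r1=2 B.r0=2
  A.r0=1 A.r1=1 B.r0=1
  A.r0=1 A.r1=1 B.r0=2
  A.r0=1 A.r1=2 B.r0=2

outcome vector order: (A.r0,A.r1,B.r0)
[TSO] allowed = {(0,1,1); (0,1,2); (0,2,2); (1,1,1); (1,1,2); (1,2,2)}
TSO∖claimed = {(0,1,1)}

missing: A.r0=0 A.r1=1 B.r0=1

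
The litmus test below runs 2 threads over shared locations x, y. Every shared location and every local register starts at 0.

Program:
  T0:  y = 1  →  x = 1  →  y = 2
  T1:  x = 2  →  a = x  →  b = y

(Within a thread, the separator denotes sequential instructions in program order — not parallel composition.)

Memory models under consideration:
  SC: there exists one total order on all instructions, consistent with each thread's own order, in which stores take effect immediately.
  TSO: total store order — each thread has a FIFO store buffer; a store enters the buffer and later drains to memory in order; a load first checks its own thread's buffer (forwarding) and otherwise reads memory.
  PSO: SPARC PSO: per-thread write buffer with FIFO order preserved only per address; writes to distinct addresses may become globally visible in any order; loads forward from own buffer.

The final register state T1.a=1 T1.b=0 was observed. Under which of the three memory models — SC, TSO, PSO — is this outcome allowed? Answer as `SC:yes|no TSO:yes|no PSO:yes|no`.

SC:no TSO:no PSO:yes

outcome vector order: (T1.a,T1.b)
under SC → <1 1>; <1 2>; <2 0>; <2 1>; <2 2>
under TSO → <1 1>; <1 2>; <2 0>; <2 1>; <2 2>
under PSO → <1 0>; <1 1>; <1 2>; <2 0>; <2 1>; <2 2>
target <1 0> ∈ {PSO}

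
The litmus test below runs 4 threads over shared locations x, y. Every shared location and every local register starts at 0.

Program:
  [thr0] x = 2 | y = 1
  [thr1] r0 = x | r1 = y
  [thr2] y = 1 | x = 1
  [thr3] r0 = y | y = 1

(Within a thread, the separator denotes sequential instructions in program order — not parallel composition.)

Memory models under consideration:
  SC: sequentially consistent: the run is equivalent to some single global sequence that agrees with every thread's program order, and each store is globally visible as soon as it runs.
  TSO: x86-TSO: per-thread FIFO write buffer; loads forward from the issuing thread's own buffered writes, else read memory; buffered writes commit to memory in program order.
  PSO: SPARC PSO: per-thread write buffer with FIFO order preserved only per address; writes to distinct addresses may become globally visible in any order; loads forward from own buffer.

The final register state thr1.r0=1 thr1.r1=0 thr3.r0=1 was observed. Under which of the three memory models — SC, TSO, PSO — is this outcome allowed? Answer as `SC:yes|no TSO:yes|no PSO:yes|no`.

outcome vector order: (thr1.r0,thr1.r1,thr3.r0)
[SC] allowed = {000 001 010 011 110 111 200 201 210 211}
[TSO] allowed = {000 001 010 011 110 111 200 201 210 211}
[PSO] allowed = {000 001 010 011 100 101 110 111 200 201 210 211}
target 101 ∈ {PSO}

SC:no TSO:no PSO:yes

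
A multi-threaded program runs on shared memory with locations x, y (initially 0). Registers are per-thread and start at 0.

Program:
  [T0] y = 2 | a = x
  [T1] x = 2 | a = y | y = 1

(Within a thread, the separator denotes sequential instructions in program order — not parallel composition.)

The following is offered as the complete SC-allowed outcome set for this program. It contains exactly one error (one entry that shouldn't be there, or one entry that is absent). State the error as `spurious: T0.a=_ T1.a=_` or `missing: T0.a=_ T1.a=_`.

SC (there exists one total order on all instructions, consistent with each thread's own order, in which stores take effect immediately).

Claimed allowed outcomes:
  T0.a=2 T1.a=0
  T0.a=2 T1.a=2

missing: T0.a=0 T1.a=2

outcome vector order: (T0.a,T1.a)
SC (3): <0 2>; <2 0>; <2 2>
SC∖claimed = {<0 2>}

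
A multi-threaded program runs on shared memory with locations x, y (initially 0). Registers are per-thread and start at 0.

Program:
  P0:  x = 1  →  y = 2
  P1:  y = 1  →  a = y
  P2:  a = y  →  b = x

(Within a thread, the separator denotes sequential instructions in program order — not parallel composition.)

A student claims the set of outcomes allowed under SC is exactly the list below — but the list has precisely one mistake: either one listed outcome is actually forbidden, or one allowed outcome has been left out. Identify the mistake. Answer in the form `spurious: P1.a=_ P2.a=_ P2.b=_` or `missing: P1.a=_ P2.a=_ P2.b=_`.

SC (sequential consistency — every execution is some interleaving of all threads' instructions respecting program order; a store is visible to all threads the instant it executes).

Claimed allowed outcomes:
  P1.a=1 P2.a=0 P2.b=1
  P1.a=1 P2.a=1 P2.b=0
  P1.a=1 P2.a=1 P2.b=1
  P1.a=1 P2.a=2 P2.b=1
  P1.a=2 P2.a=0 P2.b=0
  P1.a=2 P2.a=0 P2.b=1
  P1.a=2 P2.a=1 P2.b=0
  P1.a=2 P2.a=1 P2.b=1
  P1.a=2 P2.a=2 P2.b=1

outcome vector order: (P1.a,P2.a,P2.b)
[SC] allowed = {<1 0 0>; <1 0 1>; <1 1 0>; <1 1 1>; <1 2 1>; <2 0 0>; <2 0 1>; <2 1 0>; <2 1 1>; <2 2 1>}
SC∖claimed = {<1 0 0>}

missing: P1.a=1 P2.a=0 P2.b=0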